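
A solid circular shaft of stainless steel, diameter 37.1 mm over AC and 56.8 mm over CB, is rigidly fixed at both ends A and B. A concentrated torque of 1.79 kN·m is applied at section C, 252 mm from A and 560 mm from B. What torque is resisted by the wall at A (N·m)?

Compatibility: T_A·a/J_AC = T_B·b/J_CB with T_A + T_B = T₀.
J_AC = 1.86×10^-7 m⁴, J_CB = 1.02×10^-6 m⁴, so T_A = T₀·(J_AC/a)/((J_AC/a)+(J_CB/b)) = 515.5 N·m, T_B = 1274 N·m.

516 N·m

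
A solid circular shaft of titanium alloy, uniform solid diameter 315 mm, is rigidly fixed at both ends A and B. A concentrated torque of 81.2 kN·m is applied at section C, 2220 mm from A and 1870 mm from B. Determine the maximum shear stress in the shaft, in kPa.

With uniform GJ and both ends fixed, compatibility θ_AC = θ_CB gives T_A·a = T_B·b, together with T_A + T_B = T₀.
T_A = T₀·b/(a+b) = 81200·1870/4090 = 37130 N·m; T_B = 44070 N·m.
τ in each portion: τ_AC = 6.05×10^6 Pa, τ_CB = 7.18×10^6 Pa; maximum is in CB.
τ_max = T_CB·r/J = 44070·0.158/9.67×10^-4 = 7.182×10^6 Pa.

7180 kPa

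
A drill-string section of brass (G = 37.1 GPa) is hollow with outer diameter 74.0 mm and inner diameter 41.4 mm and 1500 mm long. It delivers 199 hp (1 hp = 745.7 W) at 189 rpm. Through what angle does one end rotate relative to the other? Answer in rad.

0.114 rad

ω = 2π·189/60 = 19.79 rad/s, so T = P/ω = 199×745.7 / 19.79 = 7498 N·m.
J = π(d_o⁴ − d_i⁴)/32 = π(0.0740⁴ − 0.0414⁴)/32 = 2.656×10^-6 m⁴.
θ = T·L/(G·J) = 7498 × 1.50 / (37.1×10⁹ × 2.656×10^-6) = 0.1142 rad.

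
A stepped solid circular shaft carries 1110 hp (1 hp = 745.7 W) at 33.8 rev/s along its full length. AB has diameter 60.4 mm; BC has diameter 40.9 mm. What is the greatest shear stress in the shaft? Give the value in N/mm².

ω = 2π·33.8 = 212.4 rad/s, so T = P/ω = 1110×745.7 / 212.4 = 3898 N·m.
Under the same torque, τ_max = 16T/(πd³) is largest where d is smallest — segment BC (d = 40.9 mm).
τ_max = 16·3898/(π·(0.0409)³) = 2.901×10^8 Pa.

290 N/mm²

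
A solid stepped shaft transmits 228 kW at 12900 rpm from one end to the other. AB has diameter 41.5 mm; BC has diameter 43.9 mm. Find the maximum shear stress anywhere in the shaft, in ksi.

1.74 ksi

ω = 2π·12900/60 = 1351 rad/s, so T = P/ω = 228×10³ / 1351 = 168.8 N·m.
Under the same torque, τ_max = 16T/(πd³) is largest where d is smallest — segment AB (d = 41.5 mm).
τ_max = 16·168.8/(π·(0.0415)³) = 1.203×10^7 Pa.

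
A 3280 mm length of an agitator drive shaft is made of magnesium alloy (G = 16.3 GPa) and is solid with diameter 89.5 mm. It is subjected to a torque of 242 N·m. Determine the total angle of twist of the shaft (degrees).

0.443°

J = πd⁴/32 = π(0.0895)⁴/32 = 6.299×10^-6 m⁴.
θ = T·L/(G·J) = 242.0 × 3.28 / (16.3×10⁹ × 6.299×10^-6) = 7.731×10^-3 rad.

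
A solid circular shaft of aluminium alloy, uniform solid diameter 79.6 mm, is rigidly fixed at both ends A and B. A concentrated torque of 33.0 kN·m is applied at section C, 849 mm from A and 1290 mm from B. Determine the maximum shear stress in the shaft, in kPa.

With uniform GJ and both ends fixed, compatibility θ_AC = θ_CB gives T_A·a = T_B·b, together with T_A + T_B = T₀.
T_A = T₀·b/(a+b) = 33000·1290/2139 = 19900 N·m; T_B = 13100 N·m.
τ in each portion: τ_AC = 2.01×10^8 Pa, τ_CB = 1.32×10^8 Pa; maximum is in AC.
τ_max = T_AC·r/J = 19900·0.0398/3.94×10^-6 = 2.010×10^8 Pa.

201000 kPa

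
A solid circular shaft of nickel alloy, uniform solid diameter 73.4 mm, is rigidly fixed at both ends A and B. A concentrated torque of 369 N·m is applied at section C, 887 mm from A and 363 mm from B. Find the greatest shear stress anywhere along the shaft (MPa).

3.37 MPa

With uniform GJ and both ends fixed, compatibility θ_AC = θ_CB gives T_A·a = T_B·b, together with T_A + T_B = T₀.
T_A = T₀·b/(a+b) = 369.0·363/1250 = 107.2 N·m; T_B = 261.8 N·m.
τ in each portion: τ_AC = 1.38×10^6 Pa, τ_CB = 3.37×10^6 Pa; maximum is in CB.
τ_max = T_CB·r/J = 261.8·0.0367/2.85×10^-6 = 3.372×10^6 Pa.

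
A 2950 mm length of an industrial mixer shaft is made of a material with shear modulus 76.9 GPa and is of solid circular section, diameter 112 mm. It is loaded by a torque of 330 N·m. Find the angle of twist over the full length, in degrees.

0.0470°

J = πd⁴/32 = π(0.112)⁴/32 = 1.545×10^-5 m⁴.
θ = T·L/(G·J) = 330.0 × 2.95 / (76.9×10⁹ × 1.545×10^-5) = 8.195×10^-4 rad.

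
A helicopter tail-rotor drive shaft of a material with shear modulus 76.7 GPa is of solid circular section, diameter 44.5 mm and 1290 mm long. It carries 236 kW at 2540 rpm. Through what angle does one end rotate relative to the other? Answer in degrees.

2.22°

ω = 2π·2540/60 = 266.0 rad/s, so T = P/ω = 236×10³ / 266.0 = 887.3 N·m.
J = πd⁴/32 = π(0.0445)⁴/32 = 3.850×10^-7 m⁴.
θ = T·L/(G·J) = 887.3 × 1.29 / (76.7×10⁹ × 3.850×10^-7) = 0.03876 rad.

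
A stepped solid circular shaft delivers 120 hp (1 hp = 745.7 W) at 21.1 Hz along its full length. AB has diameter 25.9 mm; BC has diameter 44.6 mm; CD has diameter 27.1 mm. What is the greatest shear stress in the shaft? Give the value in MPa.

ω = 2π·21.1 = 132.6 rad/s, so T = P/ω = 120×745.7 / 132.6 = 675.0 N·m.
Under the same torque, τ_max = 16T/(πd³) is largest where d is smallest — segment AB (d = 25.9 mm).
τ_max = 16·675.0/(π·(0.0259)³) = 1.979×10^8 Pa.

198 MPa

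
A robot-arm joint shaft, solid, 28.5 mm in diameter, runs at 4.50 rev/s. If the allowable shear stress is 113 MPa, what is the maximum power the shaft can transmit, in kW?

J = πd⁴/32 = π(0.0285)⁴/32 = 6.477×10^-8 m⁴.
T_max = τ_allow·J/r = 1.13×10^8 × 6.477×10^-8 / 0.0143 = 513.6 N·m.
ω = 2π·4.50 = 28.27 rad/s, so P_max = T_max·ω = 1.452×10^4 W.

14.5 kW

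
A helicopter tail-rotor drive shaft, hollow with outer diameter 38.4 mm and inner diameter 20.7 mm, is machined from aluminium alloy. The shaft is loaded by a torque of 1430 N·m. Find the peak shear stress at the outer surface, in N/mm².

140 N/mm²

J = π(d_o⁴ − d_i⁴)/32 = π(0.0384⁴ − 0.0207⁴)/32 = 1.954×10^-7 m⁴.
τ_max = T·r/J = 1430 × 0.0192 / 1.954×10^-7 = 1.405×10^8 Pa.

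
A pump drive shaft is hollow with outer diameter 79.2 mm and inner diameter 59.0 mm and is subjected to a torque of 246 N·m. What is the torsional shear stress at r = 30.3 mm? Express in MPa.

J = π(d_o⁴ − d_i⁴)/32 = π(0.0792⁴ − 0.0590⁴)/32 = 2.673×10^-6 m⁴.
Shear stress varies linearly with radius: τ = T·r/J = 246.0 × 0.0303 / 2.673×10^-6 = 2.788×10^6 Pa.

2.79 MPa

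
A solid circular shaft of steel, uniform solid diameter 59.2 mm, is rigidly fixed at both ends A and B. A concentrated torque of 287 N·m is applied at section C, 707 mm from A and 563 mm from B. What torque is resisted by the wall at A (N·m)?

127 N·m

With uniform GJ and both ends fixed, compatibility θ_AC = θ_CB gives T_A·a = T_B·b, together with T_A + T_B = T₀.
T_A = T₀·b/(a+b) = 287.0·563/1270 = 127.2 N·m; T_B = 159.8 N·m.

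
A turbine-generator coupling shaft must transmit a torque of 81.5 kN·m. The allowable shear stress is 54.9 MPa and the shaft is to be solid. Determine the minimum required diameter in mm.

196 mm

For a solid shaft τ_max = 16T/(πd³), so d = (16T/(π τ_allow))^(1/3) = (16·81500/(π·5.49×10^7))^(1/3) = 0.1963 m.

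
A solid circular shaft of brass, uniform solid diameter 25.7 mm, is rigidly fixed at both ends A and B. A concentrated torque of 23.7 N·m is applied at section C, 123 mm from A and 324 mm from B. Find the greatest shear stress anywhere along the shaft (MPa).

With uniform GJ and both ends fixed, compatibility θ_AC = θ_CB gives T_A·a = T_B·b, together with T_A + T_B = T₀.
T_A = T₀·b/(a+b) = 23.70·324/447.0 = 17.18 N·m; T_B = 6.521 N·m.
τ in each portion: τ_AC = 5.15×10^6 Pa, τ_CB = 1.96×10^6 Pa; maximum is in AC.
τ_max = T_AC·r/J = 17.18·0.0129/4.28×10^-8 = 5.154×10^6 Pa.

5.15 MPa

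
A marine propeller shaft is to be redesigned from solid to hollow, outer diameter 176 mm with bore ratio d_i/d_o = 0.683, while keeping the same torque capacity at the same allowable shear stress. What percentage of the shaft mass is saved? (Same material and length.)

Equal τ_max and T ⇒ the solid shaft needs d_s³ = d_o³(1−k⁴), so d_s = 176·(1−0.683⁴)^(1/3) = 162.2 mm.
Area ratio A_h/A_s = d_o²(1−k²)/d_s² = (1−k²)/(1−k⁴)^(2/3) = 0.6283.
Mass saving = 1 − 0.6283 = 37.2 %.

37.2 %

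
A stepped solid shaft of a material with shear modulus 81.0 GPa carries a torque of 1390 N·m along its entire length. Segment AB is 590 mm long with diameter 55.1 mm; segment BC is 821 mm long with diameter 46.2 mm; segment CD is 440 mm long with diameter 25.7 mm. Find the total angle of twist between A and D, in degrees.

12.5°

J_AB = π(0.0551)⁴/32 = 9.05×10^-7 m⁴; J_BC = π(0.0462)⁴/32 = 4.47×10^-7 m⁴; J_CD = π(0.0257)⁴/32 = 4.28×10^-8 m⁴.
θ = (T/G)·Σ L_i/J_i = (1390/81.0×10⁹)·(0.590/9.05×10^-7 + 0.821/4.47×10^-7 + 0.440/4.28×10^-8) = 0.2190 rad.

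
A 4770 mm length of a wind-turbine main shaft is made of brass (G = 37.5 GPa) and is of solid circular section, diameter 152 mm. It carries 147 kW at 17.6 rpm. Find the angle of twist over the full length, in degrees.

ω = 2π·17.6/60 = 1.843 rad/s, so T = P/ω = 147×10³ / 1.843 = 79760 N·m.
J = πd⁴/32 = π(0.152)⁴/32 = 5.241×10^-5 m⁴.
θ = T·L/(G·J) = 79760 × 4.77 / (37.5×10⁹ × 5.241×10^-5) = 0.1936 rad.

11.1°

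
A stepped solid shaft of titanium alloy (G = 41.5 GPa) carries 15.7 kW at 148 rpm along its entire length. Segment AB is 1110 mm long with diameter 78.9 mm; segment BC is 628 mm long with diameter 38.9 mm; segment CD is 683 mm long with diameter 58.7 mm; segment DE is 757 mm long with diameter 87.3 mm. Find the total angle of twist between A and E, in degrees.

5.32°

ω = 2π·148/60 = 15.50 rad/s, so T = P/ω = 15.7×10³ / 15.50 = 1013 N·m.
J_AB = π(0.0789)⁴/32 = 3.80×10^-6 m⁴; J_BC = π(0.0389)⁴/32 = 2.25×10^-7 m⁴; J_CD = π(0.0587)⁴/32 = 1.17×10^-6 m⁴; J_DE = π(0.0873)⁴/32 = 5.70×10^-6 m⁴.
θ = (T/G)·Σ L_i/J_i = (1013/41.5×10⁹)·(1.11/3.80×10^-6 + 0.628/2.25×10^-7 + 0.683/1.17×10^-6 + 0.757/5.70×10^-6) = 0.09286 rad.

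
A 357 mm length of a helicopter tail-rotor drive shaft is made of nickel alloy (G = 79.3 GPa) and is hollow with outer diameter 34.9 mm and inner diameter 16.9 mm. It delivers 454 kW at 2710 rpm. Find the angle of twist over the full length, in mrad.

52.3 mrad

ω = 2π·2710/60 = 283.8 rad/s, so T = P/ω = 454×10³ / 283.8 = 1600 N·m.
J = π(d_o⁴ − d_i⁴)/32 = π(0.0349⁴ − 0.0169⁴)/32 = 1.376×10^-7 m⁴.
θ = T·L/(G·J) = 1600 × 0.357 / (79.3×10⁹ × 1.376×10^-7) = 0.05233 rad.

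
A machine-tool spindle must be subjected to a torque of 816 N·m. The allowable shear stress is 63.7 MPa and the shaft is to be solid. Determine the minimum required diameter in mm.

40.3 mm

For a solid shaft τ_max = 16T/(πd³), so d = (16T/(π τ_allow))^(1/3) = (16·816.0/(π·6.37×10^7))^(1/3) = 0.04026 m.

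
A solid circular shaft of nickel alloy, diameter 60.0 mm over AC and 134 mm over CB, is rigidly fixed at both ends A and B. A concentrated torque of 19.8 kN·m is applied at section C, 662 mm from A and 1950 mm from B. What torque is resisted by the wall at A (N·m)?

2100 N·m

Compatibility: T_A·a/J_AC = T_B·b/J_CB with T_A + T_B = T₀.
J_AC = 1.27×10^-6 m⁴, J_CB = 3.17×10^-5 m⁴, so T_A = T₀·(J_AC/a)/((J_AC/a)+(J_CB/b)) = 2096 N·m, T_B = 17700 N·m.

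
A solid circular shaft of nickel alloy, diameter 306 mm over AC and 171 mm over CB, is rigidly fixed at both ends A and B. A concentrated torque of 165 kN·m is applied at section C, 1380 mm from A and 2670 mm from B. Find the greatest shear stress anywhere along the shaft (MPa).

Compatibility: T_A·a/J_AC = T_B·b/J_CB with T_A + T_B = T₀.
J_AC = 8.61×10^-4 m⁴, J_CB = 8.39×10^-5 m⁴, so T_A = T₀·(J_AC/a)/((J_AC/a)+(J_CB/b)) = 157100 N·m, T_B = 7918 N·m.
τ in each portion: τ_AC = 2.79×10^7 Pa, τ_CB = 8.06×10^6 Pa; maximum is in AC.
τ_max = T_AC·r/J = 157100·0.153/8.61×10^-4 = 2.792×10^7 Pa.

27.9 MPa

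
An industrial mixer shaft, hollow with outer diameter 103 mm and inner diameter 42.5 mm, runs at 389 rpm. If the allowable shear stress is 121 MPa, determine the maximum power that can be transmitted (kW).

J = π(d_o⁴ − d_i⁴)/32 = π(0.103⁴ − 0.0425⁴)/32 = 1.073×10^-5 m⁴.
T_max = τ_allow·J/r = 1.21×10^8 × 1.073×10^-5 / 0.0515 = 25210 N·m.
ω = 2π·389/60 = 40.74 rad/s, so P_max = T_max·ω = 1.027×10^6 W.

1030 kW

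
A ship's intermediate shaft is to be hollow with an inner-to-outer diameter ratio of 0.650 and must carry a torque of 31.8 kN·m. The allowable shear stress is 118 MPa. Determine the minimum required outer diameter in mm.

For a hollow shaft with d_i/d_o = 0.650: τ_max = 16T/(π d_o³ (1−k⁴)), so d_o = [16T/(π τ_allow (1−k⁴))]^(1/3) = [16·31800/(π·1.18×10^8·0.8215)]^(1/3) = 0.1187 m.

119 mm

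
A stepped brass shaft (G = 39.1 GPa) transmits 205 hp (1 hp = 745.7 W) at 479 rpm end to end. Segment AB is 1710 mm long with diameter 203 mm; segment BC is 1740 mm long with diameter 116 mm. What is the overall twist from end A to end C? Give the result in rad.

0.00843 rad

ω = 2π·479/60 = 50.16 rad/s, so T = P/ω = 205×745.7 / 50.16 = 3048 N·m.
J_AB = π(0.203)⁴/32 = 1.67×10^-4 m⁴; J_BC = π(0.116)⁴/32 = 1.78×10^-5 m⁴.
θ = (T/G)·Σ L_i/J_i = (3048/39.1×10⁹)·(1.71/1.67×10^-4 + 1.74/1.78×10^-5) = 8.429×10^-3 rad.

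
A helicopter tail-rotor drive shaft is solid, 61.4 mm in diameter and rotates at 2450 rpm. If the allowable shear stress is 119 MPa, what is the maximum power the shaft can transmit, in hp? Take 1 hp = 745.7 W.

1860 hp

J = πd⁴/32 = π(0.0614)⁴/32 = 1.395×10^-6 m⁴.
T_max = τ_allow·J/r = 1.19×10^8 × 1.395×10^-6 / 0.0307 = 5409 N·m.
ω = 2π·2450/60 = 256.6 rad/s, so P_max = T_max·ω = 1.388×10^6 W.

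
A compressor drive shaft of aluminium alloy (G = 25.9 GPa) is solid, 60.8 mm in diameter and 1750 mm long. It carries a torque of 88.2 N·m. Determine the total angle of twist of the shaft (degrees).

J = πd⁴/32 = π(0.0608)⁴/32 = 1.342×10^-6 m⁴.
θ = T·L/(G·J) = 88.20 × 1.75 / (25.9×10⁹ × 1.342×10^-6) = 4.442×10^-3 rad.

0.255°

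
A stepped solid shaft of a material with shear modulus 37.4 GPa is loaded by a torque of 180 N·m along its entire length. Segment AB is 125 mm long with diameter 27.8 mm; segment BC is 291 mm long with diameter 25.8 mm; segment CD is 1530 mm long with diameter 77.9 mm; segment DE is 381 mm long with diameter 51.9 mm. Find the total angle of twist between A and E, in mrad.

J_AB = π(0.0278)⁴/32 = 5.86×10^-8 m⁴; J_BC = π(0.0258)⁴/32 = 4.35×10^-8 m⁴; J_CD = π(0.0779)⁴/32 = 3.62×10^-6 m⁴; J_DE = π(0.0519)⁴/32 = 7.12×10^-7 m⁴.
θ = (T/G)·Σ L_i/J_i = (180.0/37.4×10⁹)·(0.125/5.86×10^-8 + 0.291/4.35×10^-8 + 1.53/3.62×10^-6 + 0.381/7.12×10^-7) = 0.04707 rad.

47.1 mrad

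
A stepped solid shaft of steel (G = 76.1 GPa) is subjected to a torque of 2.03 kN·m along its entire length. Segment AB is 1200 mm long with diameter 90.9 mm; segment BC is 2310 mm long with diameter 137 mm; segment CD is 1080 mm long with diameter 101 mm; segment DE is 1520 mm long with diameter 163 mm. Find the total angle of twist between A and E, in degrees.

J_AB = π(0.0909)⁴/32 = 6.70×10^-6 m⁴; J_BC = π(0.137)⁴/32 = 3.46×10^-5 m⁴; J_CD = π(0.101)⁴/32 = 1.02×10^-5 m⁴; J_DE = π(0.163)⁴/32 = 6.93×10^-5 m⁴.
θ = (T/G)·Σ L_i/J_i = (2030/76.1×10⁹)·(1.20/6.70×10^-6 + 2.31/3.46×10^-5 + 1.08/1.02×10^-5 + 1.52/6.93×10^-5) = 9.962×10^-3 rad.

0.571°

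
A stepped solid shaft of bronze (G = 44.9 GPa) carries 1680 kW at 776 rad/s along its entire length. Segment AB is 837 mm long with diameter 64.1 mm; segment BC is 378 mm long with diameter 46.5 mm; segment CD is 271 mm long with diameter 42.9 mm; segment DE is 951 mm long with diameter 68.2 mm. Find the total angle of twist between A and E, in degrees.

7.16°

ω = 776 rad/s, so T = P/ω = 1680×10³ / 776.0 = 2165 N·m.
J_AB = π(0.0641)⁴/32 = 1.66×10^-6 m⁴; J_BC = π(0.0465)⁴/32 = 4.59×10^-7 m⁴; J_CD = π(0.0429)⁴/32 = 3.33×10^-7 m⁴; J_DE = π(0.0682)⁴/32 = 2.12×10^-6 m⁴.
θ = (T/G)·Σ L_i/J_i = (2165/44.9×10⁹)·(0.837/1.66×10^-6 + 0.378/4.59×10^-7 + 0.271/3.33×10^-7 + 0.951/2.12×10^-6) = 0.1249 rad.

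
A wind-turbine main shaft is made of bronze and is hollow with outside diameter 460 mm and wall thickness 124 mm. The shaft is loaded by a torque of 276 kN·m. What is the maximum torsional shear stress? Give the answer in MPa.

J = π(d_o⁴ − d_i⁴)/32 = π(0.460⁴ − 0.212⁴)/32 = 4.197×10^-3 m⁴.
τ_max = T·r/J = 276000 × 0.230 / 4.197×10^-3 = 1.512×10^7 Pa.

15.1 MPa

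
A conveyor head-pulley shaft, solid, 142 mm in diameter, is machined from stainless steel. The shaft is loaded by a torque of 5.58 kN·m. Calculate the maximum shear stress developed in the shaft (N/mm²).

9.93 N/mm²

J = πd⁴/32 = π(0.142)⁴/32 = 3.992×10^-5 m⁴.
τ_max = T·r/J = 5580 × 0.0710 / 3.992×10^-5 = 9.925×10^6 Pa.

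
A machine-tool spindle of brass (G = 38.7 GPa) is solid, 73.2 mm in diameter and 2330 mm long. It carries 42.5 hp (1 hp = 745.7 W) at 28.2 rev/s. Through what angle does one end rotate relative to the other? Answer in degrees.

0.219°

ω = 2π·28.2 = 177.2 rad/s, so T = P/ω = 42.5×745.7 / 177.2 = 178.9 N·m.
J = πd⁴/32 = π(0.0732)⁴/32 = 2.819×10^-6 m⁴.
θ = T·L/(G·J) = 178.9 × 2.33 / (38.7×10⁹ × 2.819×10^-6) = 3.821×10^-3 rad.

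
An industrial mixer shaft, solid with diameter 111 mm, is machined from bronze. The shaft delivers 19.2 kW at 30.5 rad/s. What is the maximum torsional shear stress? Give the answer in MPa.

ω = 30.5 rad/s, so T = P/ω = 19.2×10³ / 30.50 = 629.5 N·m.
J = πd⁴/32 = π(0.111)⁴/32 = 1.490×10^-5 m⁴.
τ_max = T·r/J = 629.5 × 0.0555 / 1.490×10^-5 = 2.344×10^6 Pa.

2.34 MPa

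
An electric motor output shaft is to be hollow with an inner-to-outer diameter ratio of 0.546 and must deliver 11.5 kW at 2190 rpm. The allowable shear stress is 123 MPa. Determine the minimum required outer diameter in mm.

13.2 mm

ω = 2π·2190/60 = 229.3 rad/s, so T = P/ω = 11.5×10³ / 229.3 = 50.14 N·m.
For a hollow shaft with d_i/d_o = 0.546: τ_max = 16T/(π d_o³ (1−k⁴)), so d_o = [16T/(π τ_allow (1−k⁴))]^(1/3) = [16·50.14/(π·1.23×10^8·0.9111)]^(1/3) = 0.01316 m.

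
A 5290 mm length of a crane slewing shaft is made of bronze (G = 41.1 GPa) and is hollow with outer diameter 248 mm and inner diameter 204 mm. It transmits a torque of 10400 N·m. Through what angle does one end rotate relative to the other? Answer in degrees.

J = π(d_o⁴ − d_i⁴)/32 = π(0.248⁴ − 0.204⁴)/32 = 2.013×10^-4 m⁴.
θ = T·L/(G·J) = 10400 × 5.29 / (41.1×10⁹ × 2.013×10^-4) = 6.648×10^-3 rad.

0.381°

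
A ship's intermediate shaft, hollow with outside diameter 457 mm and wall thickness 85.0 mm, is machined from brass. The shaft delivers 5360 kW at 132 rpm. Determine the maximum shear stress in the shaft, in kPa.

ω = 2π·132/60 = 13.82 rad/s, so T = P/ω = 5360×10³ / 13.82 = 387800 N·m.
J = π(d_o⁴ − d_i⁴)/32 = π(0.457⁴ − 0.287⁴)/32 = 3.616×10^-3 m⁴.
τ_max = T·r/J = 387800 × 0.229 / 3.616×10^-3 = 2.450×10^7 Pa.

24500 kPa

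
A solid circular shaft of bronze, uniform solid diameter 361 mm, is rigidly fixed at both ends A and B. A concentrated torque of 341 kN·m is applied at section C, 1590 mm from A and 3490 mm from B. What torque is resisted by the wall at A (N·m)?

234000 N·m

With uniform GJ and both ends fixed, compatibility θ_AC = θ_CB gives T_A·a = T_B·b, together with T_A + T_B = T₀.
T_A = T₀·b/(a+b) = 341000·3490/5080 = 234300 N·m; T_B = 106700 N·m.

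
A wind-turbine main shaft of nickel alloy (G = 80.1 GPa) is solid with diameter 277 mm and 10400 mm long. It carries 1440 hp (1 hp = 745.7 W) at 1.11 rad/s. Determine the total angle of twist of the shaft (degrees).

12.5°

ω = 1.11 rad/s, so T = P/ω = 1440×745.7 / 1.110 = 967400 N·m.
J = πd⁴/32 = π(0.277)⁴/32 = 5.780×10^-4 m⁴.
θ = T·L/(G·J) = 967400 × 10.4 / (80.1×10⁹ × 5.780×10^-4) = 0.2173 rad.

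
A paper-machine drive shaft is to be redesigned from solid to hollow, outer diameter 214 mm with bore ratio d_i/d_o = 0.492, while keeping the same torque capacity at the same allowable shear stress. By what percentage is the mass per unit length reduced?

21.1 %

Equal τ_max and T ⇒ the solid shaft needs d_s³ = d_o³(1−k⁴), so d_s = 214·(1−0.492⁴)^(1/3) = 209.7 mm.
Area ratio A_h/A_s = d_o²(1−k²)/d_s² = (1−k²)/(1−k⁴)^(2/3) = 0.7891.
Mass saving = 1 − 0.7891 = 21.1 %.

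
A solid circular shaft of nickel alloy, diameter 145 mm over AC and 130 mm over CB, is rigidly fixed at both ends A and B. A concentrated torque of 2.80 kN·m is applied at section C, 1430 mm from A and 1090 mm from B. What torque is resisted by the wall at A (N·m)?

1520 N·m

Compatibility: T_A·a/J_AC = T_B·b/J_CB with T_A + T_B = T₀.
J_AC = 4.34×10^-5 m⁴, J_CB = 2.80×10^-5 m⁴, so T_A = T₀·(J_AC/a)/((J_AC/a)+(J_CB/b)) = 1515 N·m, T_B = 1285 N·m.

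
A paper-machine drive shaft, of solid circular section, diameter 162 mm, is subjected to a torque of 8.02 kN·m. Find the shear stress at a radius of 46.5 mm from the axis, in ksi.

J = πd⁴/32 = π(0.162)⁴/32 = 6.762×10^-5 m⁴.
Shear stress varies linearly with radius: τ = T·r/J = 8020 × 0.0465 / 6.762×10^-5 = 5.515×10^6 Pa.

0.800 ksi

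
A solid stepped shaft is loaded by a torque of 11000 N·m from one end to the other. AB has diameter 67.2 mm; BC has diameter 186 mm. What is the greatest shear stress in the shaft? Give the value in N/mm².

Under the same torque, τ_max = 16T/(πd³) is largest where d is smallest — segment AB (d = 67.2 mm).
τ_max = 16·11000/(π·(0.0672)³) = 1.846×10^8 Pa.

185 N/mm²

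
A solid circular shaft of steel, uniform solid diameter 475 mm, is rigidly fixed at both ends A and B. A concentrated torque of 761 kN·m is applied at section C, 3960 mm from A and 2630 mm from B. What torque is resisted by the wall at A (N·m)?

With uniform GJ and both ends fixed, compatibility θ_AC = θ_CB gives T_A·a = T_B·b, together with T_A + T_B = T₀.
T_A = T₀·b/(a+b) = 761000·2630/6590 = 303700 N·m; T_B = 457300 N·m.

304000 N·m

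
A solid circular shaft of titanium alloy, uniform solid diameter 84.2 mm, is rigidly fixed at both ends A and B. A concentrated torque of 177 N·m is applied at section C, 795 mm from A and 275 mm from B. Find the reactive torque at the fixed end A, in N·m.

45.5 N·m

With uniform GJ and both ends fixed, compatibility θ_AC = θ_CB gives T_A·a = T_B·b, together with T_A + T_B = T₀.
T_A = T₀·b/(a+b) = 177.0·275/1070 = 45.49 N·m; T_B = 131.5 N·m.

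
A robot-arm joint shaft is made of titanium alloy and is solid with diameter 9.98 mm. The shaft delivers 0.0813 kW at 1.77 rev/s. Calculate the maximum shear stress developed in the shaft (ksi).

5.43 ksi

ω = 2π·1.77 = 11.12 rad/s, so T = P/ω = 0.0813×10³ / 11.12 = 7.310 N·m.
J = πd⁴/32 = π(0.00998)⁴/32 = 9.739×10^-10 m⁴.
τ_max = T·r/J = 7.310 × 0.00499 / 9.739×10^-10 = 3.746×10^7 Pa.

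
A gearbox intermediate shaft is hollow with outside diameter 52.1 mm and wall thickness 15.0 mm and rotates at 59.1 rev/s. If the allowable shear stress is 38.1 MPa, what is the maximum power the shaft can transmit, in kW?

380 kW

J = π(d_o⁴ − d_i⁴)/32 = π(0.0521⁴ − 0.0221⁴)/32 = 6.999×10^-7 m⁴.
T_max = τ_allow·J/r = 3.81×10^7 × 6.999×10^-7 / 0.0261 = 1024 N·m.
ω = 2π·59.1 = 371.3 rad/s, so P_max = T_max·ω = 3.801×10^5 W.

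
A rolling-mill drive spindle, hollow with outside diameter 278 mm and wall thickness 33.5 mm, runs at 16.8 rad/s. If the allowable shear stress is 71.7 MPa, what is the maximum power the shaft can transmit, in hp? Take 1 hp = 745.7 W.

J = π(d_o⁴ − d_i⁴)/32 = π(0.278⁴ − 0.211⁴)/32 = 3.918×10^-4 m⁴.
T_max = τ_allow·J/r = 7.17×10^7 × 3.918×10^-4 / 0.139 = 202100 N·m.
ω = 16.8 rad/s, so P_max = T_max·ω = 3.395×10^6 W.

4550 hp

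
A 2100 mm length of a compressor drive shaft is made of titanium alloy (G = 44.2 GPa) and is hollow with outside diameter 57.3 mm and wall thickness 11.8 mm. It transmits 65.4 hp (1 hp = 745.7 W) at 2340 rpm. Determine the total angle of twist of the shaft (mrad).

ω = 2π·2340/60 = 245.0 rad/s, so T = P/ω = 65.4×745.7 / 245.0 = 199.0 N·m.
J = π(d_o⁴ − d_i⁴)/32 = π(0.0573⁴ − 0.0337⁴)/32 = 9.317×10^-7 m⁴.
θ = T·L/(G·J) = 199.0 × 2.10 / (44.2×10⁹ × 9.317×10^-7) = 0.01015 rad.

10.1 mrad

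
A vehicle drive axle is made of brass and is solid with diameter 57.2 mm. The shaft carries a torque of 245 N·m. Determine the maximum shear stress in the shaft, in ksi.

J = πd⁴/32 = π(0.0572)⁴/32 = 1.051×10^-6 m⁴.
τ_max = T·r/J = 245.0 × 0.0286 / 1.051×10^-6 = 6.667×10^6 Pa.

0.967 ksi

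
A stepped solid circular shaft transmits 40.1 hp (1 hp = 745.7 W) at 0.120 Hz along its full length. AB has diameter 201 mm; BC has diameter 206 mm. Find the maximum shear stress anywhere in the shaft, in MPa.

24.9 MPa

ω = 2π·0.120 = 0.7540 rad/s, so T = P/ω = 40.1×745.7 / 0.7540 = 39660 N·m.
Under the same torque, τ_max = 16T/(πd³) is largest where d is smallest — segment AB (d = 201 mm).
τ_max = 16·39660/(π·(0.201)³) = 2.487×10^7 Pa.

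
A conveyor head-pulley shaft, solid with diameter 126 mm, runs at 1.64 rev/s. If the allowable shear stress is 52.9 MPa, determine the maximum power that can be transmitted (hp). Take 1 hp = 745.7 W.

287 hp

J = πd⁴/32 = π(0.126)⁴/32 = 2.474×10^-5 m⁴.
T_max = τ_allow·J/r = 5.29×10^7 × 2.474×10^-5 / 0.0630 = 20780 N·m.
ω = 2π·1.64 = 10.30 rad/s, so P_max = T_max·ω = 2.141×10^5 W.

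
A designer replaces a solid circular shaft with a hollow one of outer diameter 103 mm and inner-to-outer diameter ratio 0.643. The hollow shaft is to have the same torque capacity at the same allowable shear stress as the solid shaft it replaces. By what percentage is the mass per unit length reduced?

33.5 %

Equal τ_max and T ⇒ the solid shaft needs d_s³ = d_o³(1−k⁴), so d_s = 103·(1−0.643⁴)^(1/3) = 96.76 mm.
Area ratio A_h/A_s = d_o²(1−k²)/d_s² = (1−k²)/(1−k⁴)^(2/3) = 0.6646.
Mass saving = 1 − 0.6646 = 33.5 %.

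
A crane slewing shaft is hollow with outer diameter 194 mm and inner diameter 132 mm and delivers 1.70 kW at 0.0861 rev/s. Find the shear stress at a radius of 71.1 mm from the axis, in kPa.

ω = 2π·0.0861 = 0.5410 rad/s, so T = P/ω = 1.70×10³ / 0.5410 = 3142 N·m.
J = π(d_o⁴ − d_i⁴)/32 = π(0.194⁴ − 0.132⁴)/32 = 1.093×10^-4 m⁴.
Shear stress varies linearly with radius: τ = T·r/J = 3142 × 0.0711 / 1.093×10^-4 = 2.045×10^6 Pa.

2040 kPa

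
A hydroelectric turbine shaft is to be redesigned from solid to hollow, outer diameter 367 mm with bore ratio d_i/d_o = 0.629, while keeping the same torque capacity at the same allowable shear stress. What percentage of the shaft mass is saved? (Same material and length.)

32.3 %

Equal τ_max and T ⇒ the solid shaft needs d_s³ = d_o³(1−k⁴), so d_s = 367·(1−0.629⁴)^(1/3) = 346.8 mm.
Area ratio A_h/A_s = d_o²(1−k²)/d_s² = (1−k²)/(1−k⁴)^(2/3) = 0.6770.
Mass saving = 1 − 0.6770 = 32.3 %.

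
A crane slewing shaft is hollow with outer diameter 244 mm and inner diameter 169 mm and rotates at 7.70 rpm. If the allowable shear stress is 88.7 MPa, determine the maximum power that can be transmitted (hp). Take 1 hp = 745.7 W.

J = π(d_o⁴ − d_i⁴)/32 = π(0.244⁴ − 0.169⁴)/32 = 2.679×10^-4 m⁴.
T_max = τ_allow·J/r = 8.87×10^7 × 2.679×10^-4 / 0.122 = 194800 N·m.
ω = 2π·7.70/60 = 0.8063 rad/s, so P_max = T_max·ω = 1.571×10^5 W.

211 hp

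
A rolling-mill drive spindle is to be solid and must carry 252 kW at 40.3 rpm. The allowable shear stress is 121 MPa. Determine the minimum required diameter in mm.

ω = 2π·40.3/60 = 4.220 rad/s, so T = P/ω = 252×10³ / 4.220 = 59710 N·m.
For a solid shaft τ_max = 16T/(πd³), so d = (16T/(π τ_allow))^(1/3) = (16·59710/(π·1.21×10^8))^(1/3) = 0.1360 m.

136 mm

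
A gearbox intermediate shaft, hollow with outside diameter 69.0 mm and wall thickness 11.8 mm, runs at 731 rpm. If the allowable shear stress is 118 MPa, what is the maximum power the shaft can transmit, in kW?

J = π(d_o⁴ − d_i⁴)/32 = π(0.0690⁴ − 0.0454⁴)/32 = 1.808×10^-6 m⁴.
T_max = τ_allow·J/r = 1.18×10^8 × 1.808×10^-6 / 0.0345 = 6185 N·m.
ω = 2π·731/60 = 76.55 rad/s, so P_max = T_max·ω = 4.734×10^5 W.

473 kW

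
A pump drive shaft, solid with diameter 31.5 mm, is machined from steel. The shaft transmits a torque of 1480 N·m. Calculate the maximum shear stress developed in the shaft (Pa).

2.41e8 Pa

J = πd⁴/32 = π(0.0315)⁴/32 = 9.666×10^-8 m⁴.
τ_max = T·r/J = 1480 × 0.0158 / 9.666×10^-8 = 2.412×10^8 Pa.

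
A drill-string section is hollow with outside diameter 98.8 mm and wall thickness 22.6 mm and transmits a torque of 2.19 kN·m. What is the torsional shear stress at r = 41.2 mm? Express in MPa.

10.6 MPa

J = π(d_o⁴ − d_i⁴)/32 = π(0.0988⁴ − 0.0536⁴)/32 = 8.544×10^-6 m⁴.
Shear stress varies linearly with radius: τ = T·r/J = 2190 × 0.0412 / 8.544×10^-6 = 1.056×10^7 Pa.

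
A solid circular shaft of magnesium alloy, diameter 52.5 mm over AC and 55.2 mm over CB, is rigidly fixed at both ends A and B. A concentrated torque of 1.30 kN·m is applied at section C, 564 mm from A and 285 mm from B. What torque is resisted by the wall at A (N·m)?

Compatibility: T_A·a/J_AC = T_B·b/J_CB with T_A + T_B = T₀.
J_AC = 7.46×10^-7 m⁴, J_CB = 9.11×10^-7 m⁴, so T_A = T₀·(J_AC/a)/((J_AC/a)+(J_CB/b)) = 380.3 N·m, T_B = 919.7 N·m.

380 N·m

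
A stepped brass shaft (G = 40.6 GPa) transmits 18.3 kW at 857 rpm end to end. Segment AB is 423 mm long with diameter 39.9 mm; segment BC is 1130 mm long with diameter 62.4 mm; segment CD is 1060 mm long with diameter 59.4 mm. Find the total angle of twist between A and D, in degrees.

ω = 2π·857/60 = 89.74 rad/s, so T = P/ω = 18.3×10³ / 89.74 = 203.9 N·m.
J_AB = π(0.0399)⁴/32 = 2.49×10^-7 m⁴; J_BC = π(0.0624)⁴/32 = 1.49×10^-6 m⁴; J_CD = π(0.0594)⁴/32 = 1.22×10^-6 m⁴.
θ = (T/G)·Σ L_i/J_i = (203.9/40.6×10⁹)·(0.423/2.49×10^-7 + 1.13/1.49×10^-6 + 1.06/1.22×10^-6) = 0.01671 rad.

0.957°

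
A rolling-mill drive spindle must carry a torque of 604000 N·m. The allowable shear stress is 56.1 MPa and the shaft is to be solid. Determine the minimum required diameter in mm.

380 mm

For a solid shaft τ_max = 16T/(πd³), so d = (16T/(π τ_allow))^(1/3) = (16·604000/(π·5.61×10^7))^(1/3) = 0.3799 m.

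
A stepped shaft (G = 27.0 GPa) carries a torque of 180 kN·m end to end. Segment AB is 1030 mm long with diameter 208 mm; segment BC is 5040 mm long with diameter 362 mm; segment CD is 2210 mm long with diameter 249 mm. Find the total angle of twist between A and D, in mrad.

96.3 mrad

J_AB = π(0.208)⁴/32 = 1.84×10^-4 m⁴; J_BC = π(0.362)⁴/32 = 1.69×10^-3 m⁴; J_CD = π(0.249)⁴/32 = 3.77×10^-4 m⁴.
θ = (T/G)·Σ L_i/J_i = (180000/27.0×10⁹)·(1.03/1.84×10^-4 + 5.04/1.69×10^-3 + 2.21/3.77×10^-4) = 0.09634 rad.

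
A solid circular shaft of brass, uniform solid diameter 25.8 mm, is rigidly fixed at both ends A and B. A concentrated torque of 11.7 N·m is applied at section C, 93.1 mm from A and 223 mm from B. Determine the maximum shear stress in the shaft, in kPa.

2450 kPa

With uniform GJ and both ends fixed, compatibility θ_AC = θ_CB gives T_A·a = T_B·b, together with T_A + T_B = T₀.
T_A = T₀·b/(a+b) = 11.70·223/316.1 = 8.254 N·m; T_B = 3.446 N·m.
τ in each portion: τ_AC = 2.45×10^6 Pa, τ_CB = 1.02×10^6 Pa; maximum is in AC.
τ_max = T_AC·r/J = 8.254·0.0129/4.35×10^-8 = 2.448×10^6 Pa.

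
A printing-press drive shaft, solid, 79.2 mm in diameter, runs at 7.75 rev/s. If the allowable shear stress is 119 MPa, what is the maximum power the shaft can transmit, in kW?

J = πd⁴/32 = π(0.0792)⁴/32 = 3.863×10^-6 m⁴.
T_max = τ_allow·J/r = 1.19×10^8 × 3.863×10^-6 / 0.0396 = 11610 N·m.
ω = 2π·7.75 = 48.69 rad/s, so P_max = T_max·ω = 5.652×10^5 W.

565 kW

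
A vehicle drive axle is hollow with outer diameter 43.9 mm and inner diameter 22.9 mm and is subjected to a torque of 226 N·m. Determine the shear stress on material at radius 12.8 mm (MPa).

J = π(d_o⁴ − d_i⁴)/32 = π(0.0439⁴ − 0.0229⁴)/32 = 3.376×10^-7 m⁴.
Shear stress varies linearly with radius: τ = T·r/J = 226.0 × 0.0128 / 3.376×10^-7 = 8.568×10^6 Pa.

8.57 MPa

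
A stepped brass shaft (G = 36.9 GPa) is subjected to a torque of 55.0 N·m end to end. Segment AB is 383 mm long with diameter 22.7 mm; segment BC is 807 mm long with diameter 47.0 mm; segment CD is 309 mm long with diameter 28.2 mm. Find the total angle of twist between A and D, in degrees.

1.82°

J_AB = π(0.0227)⁴/32 = 2.61×10^-8 m⁴; J_BC = π(0.0470)⁴/32 = 4.79×10^-7 m⁴; J_CD = π(0.0282)⁴/32 = 6.21×10^-8 m⁴.
θ = (T/G)·Σ L_i/J_i = (55.00/36.9×10⁹)·(0.383/2.61×10^-8 + 0.807/4.79×10^-7 + 0.309/6.21×10^-8) = 0.03183 rad.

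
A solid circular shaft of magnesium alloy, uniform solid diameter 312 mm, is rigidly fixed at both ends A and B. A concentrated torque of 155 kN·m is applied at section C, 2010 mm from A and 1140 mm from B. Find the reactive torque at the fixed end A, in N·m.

56100 N·m

With uniform GJ and both ends fixed, compatibility θ_AC = θ_CB gives T_A·a = T_B·b, together with T_A + T_B = T₀.
T_A = T₀·b/(a+b) = 155000·1140/3150 = 56100 N·m; T_B = 98900 N·m.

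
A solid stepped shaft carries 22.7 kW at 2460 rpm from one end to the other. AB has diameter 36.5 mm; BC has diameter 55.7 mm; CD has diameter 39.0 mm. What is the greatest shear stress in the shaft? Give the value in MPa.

9.23 MPa

ω = 2π·2460/60 = 257.6 rad/s, so T = P/ω = 22.7×10³ / 257.6 = 88.12 N·m.
Under the same torque, τ_max = 16T/(πd³) is largest where d is smallest — segment AB (d = 36.5 mm).
τ_max = 16·88.12/(π·(0.0365)³) = 9.229×10^6 Pa.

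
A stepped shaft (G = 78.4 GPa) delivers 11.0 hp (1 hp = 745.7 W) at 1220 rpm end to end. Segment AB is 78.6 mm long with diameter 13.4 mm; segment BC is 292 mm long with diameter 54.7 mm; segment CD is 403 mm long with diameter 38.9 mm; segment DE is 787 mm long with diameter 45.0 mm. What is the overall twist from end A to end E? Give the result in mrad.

ω = 2π·1220/60 = 127.8 rad/s, so T = P/ω = 11.0×745.7 / 127.8 = 64.20 N·m.
J_AB = π(0.0134)⁴/32 = 3.17×10^-9 m⁴; J_BC = π(0.0547)⁴/32 = 8.79×10^-7 m⁴; J_CD = π(0.0389)⁴/32 = 2.25×10^-7 m⁴; J_DE = π(0.0450)⁴/32 = 4.03×10^-7 m⁴.
θ = (T/G)·Σ L_i/J_i = (64.20/78.4×10⁹)·(0.0786/3.17×10^-9 + 0.292/8.79×10^-7 + 0.403/2.25×10^-7 + 0.787/4.03×10^-7) = 0.02368 rad.

23.7 mrad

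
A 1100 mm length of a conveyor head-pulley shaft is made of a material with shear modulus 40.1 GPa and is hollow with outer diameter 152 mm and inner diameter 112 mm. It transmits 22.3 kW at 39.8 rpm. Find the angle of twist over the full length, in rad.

ω = 2π·39.8/60 = 4.168 rad/s, so T = P/ω = 22.3×10³ / 4.168 = 5350 N·m.
J = π(d_o⁴ − d_i⁴)/32 = π(0.152⁴ − 0.112⁴)/32 = 3.696×10^-5 m⁴.
θ = T·L/(G·J) = 5350 × 1.10 / (40.1×10⁹ × 3.696×10^-5) = 3.971×10^-3 rad.

0.00397 rad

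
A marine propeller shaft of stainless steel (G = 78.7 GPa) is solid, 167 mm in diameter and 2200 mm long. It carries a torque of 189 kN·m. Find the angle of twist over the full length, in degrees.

J = πd⁴/32 = π(0.167)⁴/32 = 7.636×10^-5 m⁴.
θ = T·L/(G·J) = 189000 × 2.20 / (78.7×10⁹ × 7.636×10^-5) = 0.06919 rad.

3.96°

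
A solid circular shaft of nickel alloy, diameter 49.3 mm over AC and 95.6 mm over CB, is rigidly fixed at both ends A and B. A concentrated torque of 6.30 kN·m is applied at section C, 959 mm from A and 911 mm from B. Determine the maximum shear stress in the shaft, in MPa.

Compatibility: T_A·a/J_AC = T_B·b/J_CB with T_A + T_B = T₀.
J_AC = 5.80×10^-7 m⁴, J_CB = 8.20×10^-6 m⁴, so T_A = T₀·(J_AC/a)/((J_AC/a)+(J_CB/b)) = 396.6 N·m, T_B = 5903 N·m.
τ in each portion: τ_AC = 1.69×10^7 Pa, τ_CB = 3.44×10^7 Pa; maximum is in CB.
τ_max = T_CB·r/J = 5903·0.0478/8.20×10^-6 = 3.441×10^7 Pa.

34.4 MPa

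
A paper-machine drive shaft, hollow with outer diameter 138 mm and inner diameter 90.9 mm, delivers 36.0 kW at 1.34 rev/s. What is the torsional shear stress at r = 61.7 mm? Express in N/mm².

9.13 N/mm²

ω = 2π·1.34 = 8.419 rad/s, so T = P/ω = 36.0×10³ / 8.419 = 4276 N·m.
J = π(d_o⁴ − d_i⁴)/32 = π(0.138⁴ − 0.0909⁴)/32 = 2.890×10^-5 m⁴.
Shear stress varies linearly with radius: τ = T·r/J = 4276 × 0.0617 / 2.890×10^-5 = 9.128×10^6 Pa.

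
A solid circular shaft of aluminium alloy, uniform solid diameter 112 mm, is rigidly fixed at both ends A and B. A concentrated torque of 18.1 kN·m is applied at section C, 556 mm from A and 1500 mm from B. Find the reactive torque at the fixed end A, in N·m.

With uniform GJ and both ends fixed, compatibility θ_AC = θ_CB gives T_A·a = T_B·b, together with T_A + T_B = T₀.
T_A = T₀·b/(a+b) = 18100·1500/2056 = 13210 N·m; T_B = 4895 N·m.

13200 N·m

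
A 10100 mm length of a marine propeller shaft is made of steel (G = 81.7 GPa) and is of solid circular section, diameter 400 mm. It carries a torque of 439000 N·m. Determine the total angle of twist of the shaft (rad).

J = πd⁴/32 = π(0.400)⁴/32 = 2.513×10^-3 m⁴.
θ = T·L/(G·J) = 439000 × 10.1 / (81.7×10⁹ × 2.513×10^-3) = 0.02159 rad.

0.0216 rad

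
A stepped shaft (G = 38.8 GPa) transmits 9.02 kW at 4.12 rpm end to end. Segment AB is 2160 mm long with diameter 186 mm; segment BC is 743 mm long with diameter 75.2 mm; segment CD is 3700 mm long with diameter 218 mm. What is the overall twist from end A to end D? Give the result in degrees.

ω = 2π·4.12/60 = 0.4314 rad/s, so T = P/ω = 9.02×10³ / 0.4314 = 20910 N·m.
J_AB = π(0.186)⁴/32 = 1.18×10^-4 m⁴; J_BC = π(0.0752)⁴/32 = 3.14×10^-6 m⁴; J_CD = π(0.218)⁴/32 = 2.22×10^-4 m⁴.
θ = (T/G)·Σ L_i/J_i = (20910/38.8×10⁹)·(2.16/1.18×10^-4 + 0.743/3.14×10^-6 + 3.70/2.22×10^-4) = 0.1464 rad.

8.39°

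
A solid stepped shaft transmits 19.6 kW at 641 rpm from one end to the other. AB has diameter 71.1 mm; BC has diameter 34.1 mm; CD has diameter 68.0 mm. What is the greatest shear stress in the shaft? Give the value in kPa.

ω = 2π·641/60 = 67.13 rad/s, so T = P/ω = 19.6×10³ / 67.13 = 292.0 N·m.
Under the same torque, τ_max = 16T/(πd³) is largest where d is smallest — segment BC (d = 34.1 mm).
τ_max = 16·292.0/(π·(0.0341)³) = 3.750×10^7 Pa.

37500 kPa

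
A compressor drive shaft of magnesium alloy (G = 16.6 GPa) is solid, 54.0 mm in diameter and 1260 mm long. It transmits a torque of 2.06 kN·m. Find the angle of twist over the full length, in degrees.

10.7°

J = πd⁴/32 = π(0.0540)⁴/32 = 8.348×10^-7 m⁴.
θ = T·L/(G·J) = 2060 × 1.26 / (16.6×10⁹ × 8.348×10^-7) = 0.1873 rad.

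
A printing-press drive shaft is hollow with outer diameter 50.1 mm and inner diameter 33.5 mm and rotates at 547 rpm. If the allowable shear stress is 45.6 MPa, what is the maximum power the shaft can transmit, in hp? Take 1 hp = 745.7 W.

69.2 hp

J = π(d_o⁴ − d_i⁴)/32 = π(0.0501⁴ − 0.0335⁴)/32 = 4.949×10^-7 m⁴.
T_max = τ_allow·J/r = 4.56×10^7 × 4.949×10^-7 / 0.0250 = 900.8 N·m.
ω = 2π·547/60 = 57.28 rad/s, so P_max = T_max·ω = 5.160×10^4 W.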